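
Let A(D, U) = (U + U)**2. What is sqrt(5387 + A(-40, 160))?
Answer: sqrt(107787) ≈ 328.31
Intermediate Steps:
A(D, U) = 4*U**2 (A(D, U) = (2*U)**2 = 4*U**2)
sqrt(5387 + A(-40, 160)) = sqrt(5387 + 4*160**2) = sqrt(5387 + 4*25600) = sqrt(5387 + 102400) = sqrt(107787)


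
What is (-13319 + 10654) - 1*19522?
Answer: -22187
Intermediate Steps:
(-13319 + 10654) - 1*19522 = -2665 - 19522 = -22187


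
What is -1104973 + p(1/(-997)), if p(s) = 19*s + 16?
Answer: -1101642148/997 ≈ -1.1050e+6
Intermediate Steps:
p(s) = 16 + 19*s
-1104973 + p(1/(-997)) = -1104973 + (16 + 19/(-997)) = -1104973 + (16 + 19*(-1/997)) = -1104973 + (16 - 19/997) = -1104973 + 15933/997 = -1101642148/997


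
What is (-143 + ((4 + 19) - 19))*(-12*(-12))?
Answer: -20016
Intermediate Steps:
(-143 + ((4 + 19) - 19))*(-12*(-12)) = (-143 + (23 - 19))*144 = (-143 + 4)*144 = -139*144 = -20016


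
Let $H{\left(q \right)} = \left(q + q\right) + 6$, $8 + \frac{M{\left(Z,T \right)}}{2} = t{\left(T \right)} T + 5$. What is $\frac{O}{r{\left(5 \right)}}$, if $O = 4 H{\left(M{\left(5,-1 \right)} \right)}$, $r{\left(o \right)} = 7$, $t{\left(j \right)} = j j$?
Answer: $- \frac{40}{7} \approx -5.7143$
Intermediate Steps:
$t{\left(j \right)} = j^{2}$
$M{\left(Z,T \right)} = -6 + 2 T^{3}$ ($M{\left(Z,T \right)} = -16 + 2 \left(T^{2} T + 5\right) = -16 + 2 \left(T^{3} + 5\right) = -16 + 2 \left(5 + T^{3}\right) = -16 + \left(10 + 2 T^{3}\right) = -6 + 2 T^{3}$)
$H{\left(q \right)} = 6 + 2 q$ ($H{\left(q \right)} = 2 q + 6 = 6 + 2 q$)
$O = -40$ ($O = 4 \left(6 + 2 \left(-6 + 2 \left(-1\right)^{3}\right)\right) = 4 \left(6 + 2 \left(-6 + 2 \left(-1\right)\right)\right) = 4 \left(6 + 2 \left(-6 - 2\right)\right) = 4 \left(6 + 2 \left(-8\right)\right) = 4 \left(6 - 16\right) = 4 \left(-10\right) = -40$)
$\frac{O}{r{\left(5 \right)}} = - \frac{40}{7}$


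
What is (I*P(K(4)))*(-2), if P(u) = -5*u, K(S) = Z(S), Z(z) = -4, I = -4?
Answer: 160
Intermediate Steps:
K(S) = -4
(I*P(K(4)))*(-2) = -(-20)*(-4)*(-2) = -4*20*(-2) = -80*(-2) = 160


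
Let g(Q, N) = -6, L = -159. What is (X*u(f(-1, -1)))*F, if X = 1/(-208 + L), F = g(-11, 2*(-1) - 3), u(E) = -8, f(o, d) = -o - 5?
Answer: -48/367 ≈ -0.13079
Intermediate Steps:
f(o, d) = -5 - o
F = -6
X = -1/367 (X = 1/(-208 - 159) = 1/(-367) = -1/367 ≈ -0.0027248)
(X*u(f(-1, -1)))*F = -1/367*(-8)*(-6) = (8/367)*(-6) = -48/367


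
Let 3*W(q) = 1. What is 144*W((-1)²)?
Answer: 48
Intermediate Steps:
W(q) = ⅓ (W(q) = (⅓)*1 = ⅓)
144*W((-1)²) = 144*(⅓) = 48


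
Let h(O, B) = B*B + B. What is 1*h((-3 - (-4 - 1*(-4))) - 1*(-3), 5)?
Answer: 30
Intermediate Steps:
h(O, B) = B + B² (h(O, B) = B² + B = B + B²)
1*h((-3 - (-4 - 1*(-4))) - 1*(-3), 5) = 1*(5*(1 + 5)) = 1*(5*6) = 1*30 = 30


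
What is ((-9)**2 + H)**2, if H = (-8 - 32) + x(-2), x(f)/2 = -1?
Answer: 1521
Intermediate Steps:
x(f) = -2 (x(f) = 2*(-1) = -2)
H = -42 (H = (-8 - 32) - 2 = -40 - 2 = -42)
((-9)**2 + H)**2 = ((-9)**2 - 42)**2 = (81 - 42)**2 = 39**2 = 1521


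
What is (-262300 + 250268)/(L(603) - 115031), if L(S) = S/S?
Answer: 6016/57515 ≈ 0.10460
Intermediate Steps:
L(S) = 1
(-262300 + 250268)/(L(603) - 115031) = (-262300 + 250268)/(1 - 115031) = -12032/(-115030) = -12032*(-1/115030) = 6016/57515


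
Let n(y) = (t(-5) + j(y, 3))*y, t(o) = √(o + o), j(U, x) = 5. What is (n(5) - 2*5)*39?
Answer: 585 + 195*I*√10 ≈ 585.0 + 616.64*I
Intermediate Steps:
t(o) = √2*√o (t(o) = √(2*o) = √2*√o)
n(y) = y*(5 + I*√10) (n(y) = (√2*√(-5) + 5)*y = (√2*(I*√5) + 5)*y = (I*√10 + 5)*y = (5 + I*√10)*y = y*(5 + I*√10))
(n(5) - 2*5)*39 = (5*(5 + I*√10) - 2*5)*39 = ((25 + 5*I*√10) - 10)*39 = (15 + 5*I*√10)*39 = 585 + 195*I*√10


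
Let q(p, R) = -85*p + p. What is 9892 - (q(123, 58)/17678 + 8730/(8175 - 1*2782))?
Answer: 471489743252/47668727 ≈ 9891.0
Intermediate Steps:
q(p, R) = -84*p
9892 - (q(123, 58)/17678 + 8730/(8175 - 1*2782)) = 9892 - (-84*123/17678 + 8730/(8175 - 1*2782)) = 9892 - (-10332*1/17678 + 8730/(8175 - 2782)) = 9892 - (-5166/8839 + 8730/5393) = 9892 - 1*49304232/47668727 = 9892 - 49304232/47668727 = 471489743252/47668727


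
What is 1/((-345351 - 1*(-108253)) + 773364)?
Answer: 1/536266 ≈ 1.8647e-6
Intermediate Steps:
1/((-345351 - 1*(-108253)) + 773364) = 1/((-345351 + 108253) + 773364) = 1/(-237098 + 773364) = 1/536266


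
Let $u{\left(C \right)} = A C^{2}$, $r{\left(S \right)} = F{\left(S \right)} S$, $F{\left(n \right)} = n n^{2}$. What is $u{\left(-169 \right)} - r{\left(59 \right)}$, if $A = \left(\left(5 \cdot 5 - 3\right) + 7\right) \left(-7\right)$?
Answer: $-17915244$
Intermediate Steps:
$F{\left(n \right)} = n^{3}$
$r{\left(S \right)} = S^{4}$ ($r{\left(S \right)} = S^{3} S = S^{4}$)
$A = -203$ ($A = \left(\left(25 - 3\right) + 7\right) \left(-7\right) = \left(22 + 7\right) \left(-7\right) = 29 \left(-7\right) = -203$)
$u{\left(C \right)} = - 203 C^{2}$
$u{\left(-169 \right)} - r{\left(59 \right)} = - 203 \left(-169\right)^{2} - 59^{4} = \left(-203\right) 28561 - 12117361 = -5797883 - 12117361 = -17915244$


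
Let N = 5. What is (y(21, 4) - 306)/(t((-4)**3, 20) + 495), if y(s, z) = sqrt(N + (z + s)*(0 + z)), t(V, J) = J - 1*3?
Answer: -153/256 + sqrt(105)/512 ≈ -0.57764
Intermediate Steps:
t(V, J) = -3 + J (t(V, J) = J - 3 = -3 + J)
y(s, z) = sqrt(5 + z*(s + z)) (y(s, z) = sqrt(5 + (z + s)*(0 + z)) = sqrt(5 + (s + z)*z) = sqrt(5 + z*(s + z)))
(y(21, 4) - 306)/(t((-4)**3, 20) + 495) = (sqrt(5 + 4**2 + 21*4) - 306)/((-3 + 20) + 495) = (sqrt(5 + 16 + 84) - 306)/(17 + 495) = (sqrt(105) - 306)/512 = (-306 + sqrt(105))*(1/512) = -153/256 + sqrt(105)/512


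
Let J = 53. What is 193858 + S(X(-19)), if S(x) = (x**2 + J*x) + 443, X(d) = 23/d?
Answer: 70120029/361 ≈ 1.9424e+5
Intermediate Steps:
S(x) = 443 + x**2 + 53*x (S(x) = (x**2 + 53*x) + 443 = 443 + x**2 + 53*x)
193858 + S(X(-19)) = 193858 + (443 + (23/(-19))**2 + 53*(23/(-19))) = 193858 + (443 + (23*(-1/19))**2 + 53*(23*(-1/19))) = 193858 + (443 + (-23/19)**2 + 53*(-23/19)) = 193858 + (443 + 529/361 - 1219/19) = 193858 + 137291/361 = 70120029/361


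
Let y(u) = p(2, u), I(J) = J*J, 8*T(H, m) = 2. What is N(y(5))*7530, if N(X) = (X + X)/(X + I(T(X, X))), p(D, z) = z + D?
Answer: 1686720/113 ≈ 14927.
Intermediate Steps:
p(D, z) = D + z
T(H, m) = 1/4 (T(H, m) = (1/8)*2 = 1/4)
I(J) = J**2
y(u) = 2 + u
N(X) = 2*X/(1/16 + X) (N(X) = (X + X)/(X + (1/4)**2) = (2*X)/(X + 1/16) = (2*X)/(1/16 + X) = 2*X/(1/16 + X))
N(y(5))*7530 = (32*(2 + 5)/(1 + 16*(2 + 5)))*7530 = (32*7/(1 + 16*7))*7530 = (32*7/(1 + 112))*7530 = (32*7/113)*7530 = (32*7*(1/113))*7530 = (224/113)*7530 = 1686720/113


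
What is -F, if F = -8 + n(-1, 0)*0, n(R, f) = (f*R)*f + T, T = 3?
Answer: 8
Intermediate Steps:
n(R, f) = 3 + R*f² (n(R, f) = (f*R)*f + 3 = (R*f)*f + 3 = R*f² + 3 = 3 + R*f²)
F = -8 (F = -8 + (3 - 1*0²)*0 = -8 + (3 - 1*0)*0 = -8 + (3 + 0)*0 = -8 + 3*0 = -8 + 0 = -8)
-F = -1*(-8) = 8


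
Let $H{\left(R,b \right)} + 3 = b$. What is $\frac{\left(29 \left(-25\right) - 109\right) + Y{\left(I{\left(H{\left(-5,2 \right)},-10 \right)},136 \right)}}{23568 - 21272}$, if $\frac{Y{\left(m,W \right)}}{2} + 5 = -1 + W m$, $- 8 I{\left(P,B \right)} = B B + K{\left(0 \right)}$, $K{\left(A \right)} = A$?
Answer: $- \frac{2123}{1148} \approx -1.8493$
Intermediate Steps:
$H{\left(R,b \right)} = -3 + b$
$I{\left(P,B \right)} = - \frac{B^{2}}{8}$ ($I{\left(P,B \right)} = - \frac{B B + 0}{8} = - \frac{B^{2} + 0}{8} = - \frac{B^{2}}{8}$)
$Y{\left(m,W \right)} = -12 + 2 W m$ ($Y{\left(m,W \right)} = -10 + 2 \left(-1 + W m\right) = -10 + \left(-2 + 2 W m\right) = -12 + 2 W m$)
$\frac{\left(29 \left(-25\right) - 109\right) + Y{\left(I{\left(H{\left(-5,2 \right)},-10 \right)},136 \right)}}{23568 - 21272} = \frac{\left(29 \left(-25\right) - 109\right) + \left(-12 + 2 \cdot 136 \left(- \frac{\left(-10\right)^{2}}{8}\right)\right)}{23568 - 21272} = \frac{\left(-725 - 109\right) + \left(-12 + 2 \cdot 136 \left(\left(- \frac{1}{8}\right) 100\right)\right)}{2296} = \left(-834 + \left(-12 + 2 \cdot 136 \left(- \frac{25}{2}\right)\right)\right) \frac{1}{2296} = \left(-834 - 3412\right) \frac{1}{2296} = \left(-4246\right) \frac{1}{2296} = - \frac{2123}{1148}$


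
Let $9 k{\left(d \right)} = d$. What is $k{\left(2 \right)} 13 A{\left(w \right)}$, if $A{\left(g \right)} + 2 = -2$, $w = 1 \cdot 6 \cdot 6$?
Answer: $- \frac{104}{9} \approx -11.556$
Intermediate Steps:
$k{\left(d \right)} = \frac{d}{9}$
$w = 36$ ($w = 6 \cdot 6 = 36$)
$A{\left(g \right)} = -4$ ($A{\left(g \right)} = -2 - 2 = -4$)
$k{\left(2 \right)} 13 A{\left(w \right)} = \frac{1}{9} \cdot 2 \cdot 13 \left(-4\right) = \frac{2}{9} \cdot 13 \left(-4\right) = \frac{26}{9} \left(-4\right) = - \frac{104}{9}$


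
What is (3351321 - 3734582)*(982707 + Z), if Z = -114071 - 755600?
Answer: -43322290396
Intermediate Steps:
Z = -869671
(3351321 - 3734582)*(982707 + Z) = (3351321 - 3734582)*(982707 - 869671) = -383261*113036 = -43322290396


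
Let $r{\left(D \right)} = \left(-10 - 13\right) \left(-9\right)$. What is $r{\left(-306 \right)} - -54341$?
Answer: $54548$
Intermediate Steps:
$r{\left(D \right)} = 207$ ($r{\left(D \right)} = \left(-23\right) \left(-9\right) = 207$)
$r{\left(-306 \right)} - -54341 = 207 - -54341 = 207 + 54341 = 54548$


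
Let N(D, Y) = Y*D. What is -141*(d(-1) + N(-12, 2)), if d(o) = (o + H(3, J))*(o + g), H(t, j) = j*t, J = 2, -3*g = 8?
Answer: 5969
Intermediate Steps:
g = -8/3 (g = -⅓*8 = -8/3 ≈ -2.6667)
N(D, Y) = D*Y
d(o) = (6 + o)*(-8/3 + o) (d(o) = (o + 2*3)*(o - 8/3) = (o + 6)*(-8/3 + o) = (6 + o)*(-8/3 + o))
-141*(d(-1) + N(-12, 2)) = -141*((-16 + (-1)² + (10/3)*(-1)) - 12*2) = -141*((-16 + 1 - 10/3) - 24) = -141*(-55/3 - 24) = -141*(-127/3) = 5969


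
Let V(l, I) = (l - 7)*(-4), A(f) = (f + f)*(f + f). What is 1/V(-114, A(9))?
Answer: 1/484 ≈ 0.0020661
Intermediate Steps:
A(f) = 4*f**2 (A(f) = (2*f)*(2*f) = 4*f**2)
V(l, I) = 28 - 4*l (V(l, I) = (-7 + l)*(-4) = 28 - 4*l)
1/V(-114, A(9)) = 1/(28 - 4*(-114)) = 1/(28 + 456) = 1/484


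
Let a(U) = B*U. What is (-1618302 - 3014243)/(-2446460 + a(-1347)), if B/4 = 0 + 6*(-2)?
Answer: 4632545/2381804 ≈ 1.9450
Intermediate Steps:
B = -48 (B = 4*(0 + 6*(-2)) = 4*(0 - 12) = 4*(-12) = -48)
a(U) = -48*U
(-1618302 - 3014243)/(-2446460 + a(-1347)) = (-1618302 - 3014243)/(-2446460 - 48*(-1347)) = -4632545/(-2446460 + 64656) = -4632545/(-2381804) = -4632545*(-1/2381804) = 4632545/2381804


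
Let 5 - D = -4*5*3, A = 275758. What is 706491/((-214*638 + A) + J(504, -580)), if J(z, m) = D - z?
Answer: 706491/138787 ≈ 5.0905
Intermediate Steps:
D = 65 (D = 5 - (-4*5)*3 = 5 - (-20)*3 = 5 - 1*(-60) = 5 + 60 = 65)
J(z, m) = 65 - z
706491/((-214*638 + A) + J(504, -580)) = 706491/((-214*638 + 275758) + (65 - 1*504)) = 706491/((-136532 + 275758) + (65 - 504)) = 706491/(139226 - 439) = 706491/138787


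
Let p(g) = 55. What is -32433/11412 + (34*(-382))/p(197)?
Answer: -50000957/209220 ≈ -238.99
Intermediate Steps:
-32433/11412 + (34*(-382))/p(197) = -32433/11412 + (34*(-382))/55 = -32433*1/11412 - 12988*1/55 = -10811/3804 - 12988/55 = -50000957/209220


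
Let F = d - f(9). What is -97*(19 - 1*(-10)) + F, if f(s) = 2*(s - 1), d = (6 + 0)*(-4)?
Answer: -2853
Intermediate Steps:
d = -24 (d = 6*(-4) = -24)
f(s) = -2 + 2*s (f(s) = 2*(-1 + s) = -2 + 2*s)
F = -40 (F = -24 - (-2 + 2*9) = -24 - (-2 + 18) = -24 - 1*16 = -24 - 16 = -40)
-97*(19 - 1*(-10)) + F = -97*(19 - 1*(-10)) - 40 = -97*(19 + 10) - 40 = -97*29 - 40 = -2813 - 40 = -2853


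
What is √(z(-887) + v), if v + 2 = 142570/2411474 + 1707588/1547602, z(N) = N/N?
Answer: √141453067459669247926462/933000496337 ≈ 0.40311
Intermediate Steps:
z(N) = 1
v = -781389572211/933000496337 (v = -2 + (142570/2411474 + 1707588/1547602) = -2 + (142570*(1/2411474) + 1707588*(1/1547602)) = -2 + (71285/1205737 + 853794/773801) = -2 + 1084611420463/933000496337 = -781389572211/933000496337 ≈ -0.83750)
√(z(-887) + v) = √(1 - 781389572211/933000496337) = √(151610924126/933000496337) = √141453067459669247926462/933000496337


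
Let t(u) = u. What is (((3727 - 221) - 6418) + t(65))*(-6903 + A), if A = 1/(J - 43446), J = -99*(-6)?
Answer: 280721181793/14284 ≈ 1.9653e+7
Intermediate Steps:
J = 594
A = -1/42852 (A = 1/(594 - 43446) = 1/(-42852) = -1/42852 ≈ -2.3336e-5)
(((3727 - 221) - 6418) + t(65))*(-6903 + A) = (((3727 - 221) - 6418) + 65)*(-6903 - 1/42852) = ((3506 - 6418) + 65)*(-295807357/42852) = (-2912 + 65)*(-295807357/42852) = -2847*(-295807357/42852) = 280721181793/14284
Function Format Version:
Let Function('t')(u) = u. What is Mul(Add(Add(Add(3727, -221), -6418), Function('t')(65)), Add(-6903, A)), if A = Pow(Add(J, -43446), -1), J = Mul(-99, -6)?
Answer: Rational(280721181793, 14284) ≈ 1.9653e+7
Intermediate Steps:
J = 594
A = Rational(-1, 42852) (A = Pow(Add(594, -43446), -1) = Pow(-42852, -1) = Rational(-1, 42852) ≈ -2.3336e-5)
Mul(Add(Add(Add(3727, -221), -6418), Function('t')(65)), Add(-6903, A)) = Mul(Add(Add(Add(3727, -221), -6418), 65), Add(-6903, Rational(-1, 42852))) = Mul(Add(Add(3506, -6418), 65), Rational(-295807357, 42852)) = Mul(Add(-2912, 65), Rational(-295807357, 42852)) = Mul(-2847, Rational(-295807357, 42852)) = Rational(280721181793, 14284)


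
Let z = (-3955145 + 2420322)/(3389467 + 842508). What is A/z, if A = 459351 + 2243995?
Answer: -11440492688350/1534823 ≈ -7.4540e+6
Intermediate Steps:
z = -1534823/4231975 ≈ -0.36267
A = 2703346
A/z = 2703346/(-1534823/4231975) = 2703346*(-4231975/1534823) = -11440492688350/1534823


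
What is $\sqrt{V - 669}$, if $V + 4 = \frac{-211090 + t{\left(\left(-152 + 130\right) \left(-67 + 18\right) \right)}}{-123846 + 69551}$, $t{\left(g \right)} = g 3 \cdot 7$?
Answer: $\frac{3481 i \sqrt{162885}}{54295} \approx 25.875 i$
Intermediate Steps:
$t{\left(g \right)} = 21 g$ ($t{\left(g \right)} = 3 g 7 = 21 g$)
$V = - \frac{28728}{54295}$ ($V = -4 + \frac{-211090 + 21 \left(-152 + 130\right) \left(-67 + 18\right)}{-123846 + 69551} = -4 + \frac{-211090 + 21 \left(\left(-22\right) \left(-49\right)\right)}{-54295} = -4 + \left(-211090 + 21 \cdot 1078\right) \left(- \frac{1}{54295}\right) = -4 + \left(-211090 + 22638\right) \left(- \frac{1}{54295}\right) = -4 - - \frac{188452}{54295} = -4 + \frac{188452}{54295} = - \frac{28728}{54295} \approx -0.52911$)
$\sqrt{V - 669} = \sqrt{- \frac{28728}{54295} - 669} = \sqrt{- \frac{36352083}{54295}} = \frac{3481 i \sqrt{162885}}{54295}$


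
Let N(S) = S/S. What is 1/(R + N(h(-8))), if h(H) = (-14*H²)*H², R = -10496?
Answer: -1/10495 ≈ -9.5283e-5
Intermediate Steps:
h(H) = -14*H⁴
N(S) = 1
1/(R + N(h(-8))) = 1/(-10496 + 1) = 1/(-10495) = -1/10495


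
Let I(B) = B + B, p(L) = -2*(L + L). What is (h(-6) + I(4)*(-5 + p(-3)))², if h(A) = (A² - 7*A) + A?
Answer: 16384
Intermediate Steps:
p(L) = -4*L
I(B) = 2*B
h(A) = A² - 6*A
(h(-6) + I(4)*(-5 + p(-3)))² = (-6*(-6 - 6) + (2*4)*(-5 - 4*(-3)))² = (-6*(-12) + 8*(-5 + 12))² = (72 + 8*7)² = (72 + 56)² = 128² = 16384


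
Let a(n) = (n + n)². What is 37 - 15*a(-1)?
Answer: -23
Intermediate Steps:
a(n) = 4*n² (a(n) = (2*n)² = 4*n²)
37 - 15*a(-1) = 37 - 60*(-1)² = 37 - 60 = -23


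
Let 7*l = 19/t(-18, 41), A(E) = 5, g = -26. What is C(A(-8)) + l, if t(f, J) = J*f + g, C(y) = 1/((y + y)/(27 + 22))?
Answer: 130931/26740 ≈ 4.8964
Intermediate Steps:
C(y) = 49/(2*y) (C(y) = 1/((2*y)/49) = 1/((2*y)*(1/49)) = 1/(2*y/49) = 49/(2*y))
t(f, J) = -26 + J*f (t(f, J) = J*f - 26 = -26 + J*f)
l = -19/5348 (l = (19/(-26 + 41*(-18)))/7 = (19/(-26 - 738))/7 = (19/(-764))/7 = (19*(-1/764))/7 = (1/7)*(-19/764) = -19/5348 ≈ -0.0035527)
C(A(-8)) + l = (49/2)/5 - 19/5348 = (49/2)*(1/5) - 19/5348 = 49/10 - 19/5348 = 130931/26740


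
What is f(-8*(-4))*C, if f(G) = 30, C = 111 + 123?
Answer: 7020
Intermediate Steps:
C = 234
f(-8*(-4))*C = 30*234 = 7020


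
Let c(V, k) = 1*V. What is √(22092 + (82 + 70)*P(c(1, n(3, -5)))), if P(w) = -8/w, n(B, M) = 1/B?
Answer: 2*√5219 ≈ 144.49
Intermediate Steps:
c(V, k) = V
√(22092 + (82 + 70)*P(c(1, n(3, -5)))) = √(22092 + (82 + 70)*(-8/1)) = √(22092 + 152*(-8*1)) = √(22092 + 152*(-8)) = √(22092 - 1216) = √20876 = 2*√5219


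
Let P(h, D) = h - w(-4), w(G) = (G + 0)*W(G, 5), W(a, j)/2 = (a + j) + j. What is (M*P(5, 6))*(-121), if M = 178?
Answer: -1141514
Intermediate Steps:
W(a, j) = 2*a + 4*j (W(a, j) = 2*((a + j) + j) = 2*(a + 2*j) = 2*a + 4*j)
w(G) = G*(20 + 2*G) (w(G) = (G + 0)*(2*G + 4*5) = G*(2*G + 20) = G*(20 + 2*G))
P(h, D) = 48 + h (P(h, D) = h - 2*(-4)*(10 - 4) = h - 2*(-4)*6 = h - 1*(-48) = h + 48 = 48 + h)
(M*P(5, 6))*(-121) = (178*(48 + 5))*(-121) = (178*53)*(-121) = 9434*(-121) = -1141514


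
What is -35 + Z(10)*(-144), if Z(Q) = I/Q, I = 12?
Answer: -1039/5 ≈ -207.80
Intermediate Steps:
Z(Q) = 12/Q
-35 + Z(10)*(-144) = -35 + (12/10)*(-144) = -35 + (12*(1/10))*(-144) = -35 + (6/5)*(-144) = -35 - 864/5 = -1039/5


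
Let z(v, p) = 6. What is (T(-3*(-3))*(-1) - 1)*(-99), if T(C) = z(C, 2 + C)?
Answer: 693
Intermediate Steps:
T(C) = 6
(T(-3*(-3))*(-1) - 1)*(-99) = (6*(-1) - 1)*(-99) = (-6 - 1)*(-99) = -7*(-99) = 693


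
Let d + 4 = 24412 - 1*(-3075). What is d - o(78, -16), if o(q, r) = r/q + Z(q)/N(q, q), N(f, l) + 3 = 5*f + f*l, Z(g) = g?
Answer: 770656217/28041 ≈ 27483.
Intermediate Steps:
N(f, l) = -3 + 5*f + f*l (N(f, l) = -3 + (5*f + f*l) = -3 + 5*f + f*l)
o(q, r) = q/(-3 + q² + 5*q) + r/q (o(q, r) = r/q + q/(-3 + 5*q + q*q) = r/q + q/(-3 + 5*q + q²) = r/q + q/(-3 + q² + 5*q) = q/(-3 + q² + 5*q) + r/q)
d = 27483 (d = -4 + (24412 - 1*(-3075)) = -4 + (24412 + 3075) = -4 + 27487 = 27483)
d - o(78, -16) = 27483 - (78/(-3 + 78² + 5*78) - 16/78) = 27483 - (78/(-3 + 6084 + 390) - 16*1/78) = 27483 - (78/6471 - 8/39) = 27483 - (78*(1/6471) - 8/39) = 27483 - (26/2157 - 8/39) = 27483 - 1*(-5414/28041) = 27483 + 5414/28041 = 770656217/28041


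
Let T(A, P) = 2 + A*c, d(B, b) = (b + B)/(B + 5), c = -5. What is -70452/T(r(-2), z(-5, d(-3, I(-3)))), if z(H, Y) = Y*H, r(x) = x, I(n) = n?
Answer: -5871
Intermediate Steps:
d(B, b) = (B + b)/(5 + B)
z(H, Y) = H*Y
T(A, P) = 2 - 5*A (T(A, P) = 2 + A*(-5) = 2 - 5*A)
-70452/T(r(-2), z(-5, d(-3, I(-3)))) = -70452/(2 - 5*(-2)) = -70452/(2 + 10) = -70452/12 = -70452*1/12 = -5871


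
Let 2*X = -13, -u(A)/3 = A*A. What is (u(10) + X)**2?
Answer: 375769/4 ≈ 93942.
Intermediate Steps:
u(A) = -3*A**2 (u(A) = -3*A*A = -3*A**2)
X = -13/2 (X = (1/2)*(-13) = -13/2 ≈ -6.5000)
(u(10) + X)**2 = (-3*10**2 - 13/2)**2 = (-3*100 - 13/2)**2 = (-300 - 13/2)**2 = (-613/2)**2 = 375769/4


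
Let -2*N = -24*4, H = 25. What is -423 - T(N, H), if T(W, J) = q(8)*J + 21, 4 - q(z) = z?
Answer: -344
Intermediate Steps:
N = 48 (N = -(-12)*4 = -1/2*(-96) = 48)
q(z) = 4 - z
T(W, J) = 21 - 4*J (T(W, J) = (4 - 1*8)*J + 21 = (4 - 8)*J + 21 = -4*J + 21 = 21 - 4*J)
-423 - T(N, H) = -423 - (21 - 4*25) = -423 - (21 - 100) = -423 - 1*(-79) = -423 + 79 = -344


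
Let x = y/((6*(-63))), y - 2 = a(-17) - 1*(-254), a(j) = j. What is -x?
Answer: 239/378 ≈ 0.63227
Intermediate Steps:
y = 239 (y = 2 + (-17 - 1*(-254)) = 2 + (-17 + 254) = 2 + 237 = 239)
x = -239/378 (x = 239/((6*(-63))) = 239/(-378) = 239*(-1/378) = -239/378 ≈ -0.63227)
-x = -1*(-239/378) = 239/378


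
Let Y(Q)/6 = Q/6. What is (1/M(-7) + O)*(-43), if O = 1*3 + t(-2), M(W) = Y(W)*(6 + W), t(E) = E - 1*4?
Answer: 860/7 ≈ 122.86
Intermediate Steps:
Y(Q) = Q (Y(Q) = 6*(Q/6) = Q)
t(E) = -4 + E (t(E) = E - 4 = -4 + E)
M(W) = W*(6 + W)
O = -3 (O = 1*3 + (-4 - 2) = 3 - 6 = -3)
(1/M(-7) + O)*(-43) = (1/(-7*(6 - 7)) - 3)*(-43) = (1/(-7*(-1)) - 3)*(-43) = (1/7 - 3)*(-43) = (⅐ - 3)*(-43) = -20/7*(-43) = 860/7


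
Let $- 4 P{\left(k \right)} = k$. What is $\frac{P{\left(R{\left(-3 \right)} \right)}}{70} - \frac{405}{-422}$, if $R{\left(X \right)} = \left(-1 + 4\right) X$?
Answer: $\frac{58599}{59080} \approx 0.99186$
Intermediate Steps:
$R{\left(X \right)} = 3 X$
$P{\left(k \right)} = - \frac{k}{4}$
$\frac{P{\left(R{\left(-3 \right)} \right)}}{70} - \frac{405}{-422} = \frac{\left(- \frac{1}{4}\right) 3 \left(-3\right)}{70} - \frac{405}{-422} = \left(- \frac{1}{4}\right) \left(-9\right) \frac{1}{70} - - \frac{405}{422} = \frac{9}{4} \cdot \frac{1}{70} + \frac{405}{422} = \frac{9}{280} + \frac{405}{422} = \frac{58599}{59080}$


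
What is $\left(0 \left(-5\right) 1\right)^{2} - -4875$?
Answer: $4875$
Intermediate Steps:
$\left(0 \left(-5\right) 1\right)^{2} - -4875 = \left(0 \cdot 1\right)^{2} + 4875 = 0^{2} + 4875 = 0 + 4875 = 4875$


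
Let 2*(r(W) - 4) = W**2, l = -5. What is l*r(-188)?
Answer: -88380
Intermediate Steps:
r(W) = 4 + W**2/2
l*r(-188) = -5*(4 + (1/2)*(-188)**2) = -5*(4 + (1/2)*35344) = -5*(4 + 17672) = -5*17676 = -88380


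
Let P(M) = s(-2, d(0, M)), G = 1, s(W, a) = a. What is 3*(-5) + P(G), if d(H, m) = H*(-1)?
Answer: -15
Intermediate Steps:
d(H, m) = -H
P(M) = 0 (P(M) = -1*0 = 0)
3*(-5) + P(G) = 3*(-5) + 0 = -15 + 0 = -15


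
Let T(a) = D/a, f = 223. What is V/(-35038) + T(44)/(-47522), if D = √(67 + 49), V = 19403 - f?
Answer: -9590/17519 - √29/1045484 ≈ -0.54741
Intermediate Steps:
V = 19180 (V = 19403 - 1*223 = 19403 - 223 = 19180)
D = 2*√29 (D = √116 = 2*√29 ≈ 10.770)
T(a) = 2*√29/a (T(a) = (2*√29)/a = 2*√29/a)
V/(-35038) + T(44)/(-47522) = 19180/(-35038) + (2*√29/44)/(-47522) = 19180*(-1/35038) + (2*√29*(1/44))*(-1/47522) = -9590/17519 + (√29/22)*(-1/47522) = -9590/17519 - √29/1045484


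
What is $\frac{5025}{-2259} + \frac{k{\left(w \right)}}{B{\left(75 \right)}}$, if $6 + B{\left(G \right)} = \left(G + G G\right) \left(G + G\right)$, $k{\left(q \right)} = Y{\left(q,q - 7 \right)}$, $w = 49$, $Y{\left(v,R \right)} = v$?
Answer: $- \frac{68194193}{30657642} \approx -2.2244$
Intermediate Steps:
$k{\left(q \right)} = q$
$B{\left(G \right)} = -6 + 2 G \left(G + G^{2}\right)$ ($B{\left(G \right)} = -6 + \left(G + G G\right) \left(G + G\right) = -6 + \left(G + G^{2}\right) 2 G = -6 + 2 G \left(G + G^{2}\right)$)
$\frac{5025}{-2259} + \frac{k{\left(w \right)}}{B{\left(75 \right)}} = \frac{5025}{-2259} + \frac{49}{-6 + 2 \cdot 75^{2} + 2 \cdot 75^{3}} = 5025 \left(- \frac{1}{2259}\right) + \frac{49}{-6 + 2 \cdot 5625 + 2 \cdot 421875} = - \frac{1675}{753} + \frac{49}{-6 + 11250 + 843750} = - \frac{1675}{753} + \frac{49}{854994} = - \frac{1675}{753} + 49 \cdot \frac{1}{854994} = - \frac{1675}{753} + \frac{7}{122142} = - \frac{68194193}{30657642}$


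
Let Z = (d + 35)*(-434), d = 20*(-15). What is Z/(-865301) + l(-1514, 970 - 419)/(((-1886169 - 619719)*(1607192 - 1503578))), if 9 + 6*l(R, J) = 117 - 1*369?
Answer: -19907853683221151/149780764469685888 ≈ -0.13291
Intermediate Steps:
d = -300
Z = 115010 (Z = (-300 + 35)*(-434) = -265*(-434) = 115010)
l(R, J) = -87/2 (l(R, J) = -3/2 + (117 - 1*369)/6 = -3/2 + (117 - 369)/6 = -3/2 + (⅙)*(-252) = -3/2 - 42 = -87/2)
Z/(-865301) + l(-1514, 970 - 419)/(((-1886169 - 619719)*(1607192 - 1503578))) = 115010/(-865301) - 87*1/((-1886169 - 619719)*(1607192 - 1503578))/2 = 115010*(-1/865301) - 87/(2*((-2505888*103614))) = -115010/865301 - 87/2/(-259645079232) = -115010/865301 - 87/2*(-1/259645079232) = -115010/865301 + 29/173096719488 = -19907853683221151/149780764469685888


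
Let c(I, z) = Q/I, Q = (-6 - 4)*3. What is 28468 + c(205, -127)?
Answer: 1167182/41 ≈ 28468.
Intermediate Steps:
Q = -30 (Q = -10*3 = -30)
c(I, z) = -30/I
28468 + c(205, -127) = 28468 - 30/205 = 28468 - 30*1/205 = 28468 - 6/41 = 1167182/41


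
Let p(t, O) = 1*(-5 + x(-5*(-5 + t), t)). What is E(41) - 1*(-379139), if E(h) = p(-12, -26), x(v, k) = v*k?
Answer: 378114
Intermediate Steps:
x(v, k) = k*v
p(t, O) = -5 + t*(25 - 5*t) (p(t, O) = 1*(-5 + t*(-5*(-5 + t))) = 1*(-5 + t*(25 - 5*t)) = -5 + t*(25 - 5*t))
E(h) = -1025 (E(h) = -5 - 5*(-12)*(-5 - 12) = -5 - 5*(-12)*(-17) = -5 - 1020 = -1025)
E(41) - 1*(-379139) = -1025 - 1*(-379139) = -1025 + 379139 = 378114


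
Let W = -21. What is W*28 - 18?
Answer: -606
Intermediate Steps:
W*28 - 18 = -21*28 - 18 = -588 - 18 = -606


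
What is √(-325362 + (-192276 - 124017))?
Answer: 21*I*√1455 ≈ 801.03*I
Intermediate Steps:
√(-325362 + (-192276 - 124017)) = √(-325362 - 316293) = √(-641655) = 21*I*√1455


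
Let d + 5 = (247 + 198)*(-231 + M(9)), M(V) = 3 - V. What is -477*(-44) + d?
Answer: -84482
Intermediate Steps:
d = -105470 (d = -5 + (247 + 198)*(-231 + (3 - 1*9)) = -5 + 445*(-231 + (3 - 9)) = -5 + 445*(-231 - 6) = -5 + 445*(-237) = -5 - 105465 = -105470)
-477*(-44) + d = -477*(-44) - 105470 = 20988 - 105470 = -84482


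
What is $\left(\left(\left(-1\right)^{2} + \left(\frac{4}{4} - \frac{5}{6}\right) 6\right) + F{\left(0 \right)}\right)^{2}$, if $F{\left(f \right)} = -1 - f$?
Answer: $1$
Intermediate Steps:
$\left(\left(\left(-1\right)^{2} + \left(\frac{4}{4} - \frac{5}{6}\right) 6\right) + F{\left(0 \right)}\right)^{2} = \left(\left(\left(-1\right)^{2} + \left(\frac{4}{4} - \frac{5}{6}\right) 6\right) - 1\right)^{2} = \left(\left(1 + \left(4 \cdot \frac{1}{4} - \frac{5}{6}\right) 6\right) + \left(-1 + 0\right)\right)^{2} = \left(\left(1 + \left(1 - \frac{5}{6}\right) 6\right) - 1\right)^{2} = \left(\left(1 + \frac{1}{6} \cdot 6\right) - 1\right)^{2} = \left(\left(1 + 1\right) - 1\right)^{2} = \left(2 - 1\right)^{2} = 1^{2} = 1$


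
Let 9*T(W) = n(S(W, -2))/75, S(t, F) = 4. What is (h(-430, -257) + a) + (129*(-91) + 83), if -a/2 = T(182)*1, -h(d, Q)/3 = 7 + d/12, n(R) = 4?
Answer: -15618841/1350 ≈ -11570.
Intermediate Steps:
T(W) = 4/675 (T(W) = (4/75)/9 = (4*(1/75))/9 = (1/9)*(4/75) = 4/675)
h(d, Q) = -21 - d/4 (h(d, Q) = -3*(7 + d/12) = -21 - d/4)
a = -8/675 ≈ -0.011852
(h(-430, -257) + a) + (129*(-91) + 83) = ((-21 - 1/4*(-430)) - 8/675) + (129*(-91) + 83) = ((-21 + 215/2) - 8/675) + (-11739 + 83) = (173/2 - 8/675) - 11656 = 116759/1350 - 11656 = -15618841/1350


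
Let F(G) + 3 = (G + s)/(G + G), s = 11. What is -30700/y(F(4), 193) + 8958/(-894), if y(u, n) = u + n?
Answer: -25333/149 ≈ -170.02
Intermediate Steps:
F(G) = -3 + (11 + G)/(2*G) (F(G) = -3 + (G + 11)/(G + G) = -3 + (11 + G)/((2*G)) = -3 + (11 + G)*(1/(2*G)) = -3 + (11 + G)/(2*G))
y(u, n) = n + u
-30700/y(F(4), 193) + 8958/(-894) = -30700/(193 + (½)*(11 - 5*4)/4) + 8958/(-894) = -30700/(193 + (½)*(¼)*(11 - 20)) + 8958*(-1/894) = -30700/(193 + (½)*(¼)*(-9)) - 1493/149 = -30700/(193 - 9/8) - 1493/149 = -30700/1535/8 - 1493/149 = -30700*8/1535 - 1493/149 = -160 - 1493/149 = -25333/149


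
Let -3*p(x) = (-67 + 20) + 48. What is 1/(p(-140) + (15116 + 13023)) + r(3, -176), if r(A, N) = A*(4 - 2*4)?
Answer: -1012989/84416 ≈ -12.000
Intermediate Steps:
r(A, N) = -4*A (r(A, N) = A*(4 - 8) = A*(-4) = -4*A)
p(x) = -⅓ (p(x) = -((-67 + 20) + 48)/3 = -(-47 + 48)/3 = -⅓*1 = -⅓)
1/(p(-140) + (15116 + 13023)) + r(3, -176) = 1/(-⅓ + (15116 + 13023)) - 4*3 = 1/(-⅓ + 28139) - 12 = 1/(84416/3) - 12 = 3/84416 - 12 = -1012989/84416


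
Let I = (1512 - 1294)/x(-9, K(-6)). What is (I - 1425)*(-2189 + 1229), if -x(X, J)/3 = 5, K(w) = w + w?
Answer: 1381952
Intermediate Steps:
K(w) = 2*w
x(X, J) = -15 (x(X, J) = -3*5 = -15)
I = -218/15 (I = (1512 - 1294)/(-15) = 218*(-1/15) = -218/15 ≈ -14.533)
(I - 1425)*(-2189 + 1229) = (-218/15 - 1425)*(-2189 + 1229) = -21593/15*(-960) = 1381952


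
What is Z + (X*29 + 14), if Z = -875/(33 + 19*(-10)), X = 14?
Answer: 66815/157 ≈ 425.57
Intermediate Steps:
Z = 875/157 (Z = -875/(33 - 190) = -875/(-157) = -875*(-1/157) = 875/157 ≈ 5.5732)
Z + (X*29 + 14) = 875/157 + (14*29 + 14) = 875/157 + (406 + 14) = 875/157 + 420 = 66815/157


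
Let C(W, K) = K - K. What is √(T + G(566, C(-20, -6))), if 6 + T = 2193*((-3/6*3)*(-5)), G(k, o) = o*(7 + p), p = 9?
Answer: √65766/2 ≈ 128.22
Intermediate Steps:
C(W, K) = 0
G(k, o) = 16*o (G(k, o) = o*(7 + 9) = o*16 = 16*o)
T = 32883/2 (T = -6 + 2193*((-3/6*3)*(-5)) = -6 + 2193*((-3*⅙*3)*(-5)) = -6 + 2193*(-½*3*(-5)) = -6 + 2193*(-3/2*(-5)) = -6 + 2193*(15/2) = -6 + 32895/2 = 32883/2 ≈ 16442.)
√(T + G(566, C(-20, -6))) = √(32883/2 + 16*0) = √(32883/2 + 0) = √(32883/2) = √65766/2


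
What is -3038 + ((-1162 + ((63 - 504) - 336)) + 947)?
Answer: -4030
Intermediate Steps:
-3038 + ((-1162 + ((63 - 504) - 336)) + 947) = -3038 + ((-1162 + (-441 - 336)) + 947) = -3038 + ((-1162 - 777) + 947) = -3038 + (-1939 + 947) = -3038 - 992 = -4030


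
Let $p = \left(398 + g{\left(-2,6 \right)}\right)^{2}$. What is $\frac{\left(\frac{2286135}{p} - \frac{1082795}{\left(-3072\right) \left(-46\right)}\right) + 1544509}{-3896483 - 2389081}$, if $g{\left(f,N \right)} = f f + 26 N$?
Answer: $- \frac{629236691277119}{2560754462367744} \approx -0.24572$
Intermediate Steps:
$g{\left(f,N \right)} = f^{2} + 26 N$
$p = 311364$ ($p = \left(398 + \left(\left(-2\right)^{2} + 26 \cdot 6\right)\right)^{2} = \left(398 + \left(4 + 156\right)\right)^{2} = \left(398 + 160\right)^{2} = 558^{2} = 311364$)
$\frac{\left(\frac{2286135}{p} - \frac{1082795}{\left(-3072\right) \left(-46\right)}\right) + 1544509}{-3896483 - 2389081} = \frac{\left(\frac{2286135}{311364} - \frac{1082795}{\left(-3072\right) \left(-46\right)}\right) + 1544509}{-3896483 - 2389081} = \frac{\left(2286135 \cdot \frac{1}{311364} - \frac{1082795}{141312}\right) + 1544509}{-6285564} = \left(\left(\frac{254015}{34596} - \frac{1082795}{141312}\right) + 1544509\right) \left(- \frac{1}{6285564}\right) = \left(- \frac{130417345}{407402496} + 1544509\right) \left(- \frac{1}{6285564}\right) = \frac{629236691277119}{407402496} \left(- \frac{1}{6285564}\right) = - \frac{629236691277119}{2560754462367744}$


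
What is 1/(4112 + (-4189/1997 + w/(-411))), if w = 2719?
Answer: 820767/3367842382 ≈ 0.00024371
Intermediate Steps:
1/(4112 + (-4189/1997 + w/(-411))) = 1/(4112 + (-4189/1997 + 2719/(-411))) = 1/(4112 + (-4189*1/1997 + 2719*(-1/411))) = 1/(4112 + (-4189/1997 - 2719/411)) = 1/(4112 - 7151522/820767) = 1/(3367842382/820767) = 820767/3367842382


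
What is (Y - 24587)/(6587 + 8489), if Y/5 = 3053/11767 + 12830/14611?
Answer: -2113103460477/1295990527706 ≈ -1.6305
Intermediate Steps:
Y = 977889965/171927637 (Y = 5*(3053/11767 + 12830/14611) = 5*(195577993/171927637) = 977889965/171927637 ≈ 5.6878)
(Y - 24587)/(6587 + 8489) = (977889965/171927637 - 24587)/(6587 + 8489) = -4226206920954/171927637/15076 = -4226206920954/171927637*1/15076 = -2113103460477/1295990527706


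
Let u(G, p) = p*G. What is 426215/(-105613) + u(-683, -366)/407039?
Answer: -147085200871/42988609907 ≈ -3.4215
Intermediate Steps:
u(G, p) = G*p
426215/(-105613) + u(-683, -366)/407039 = 426215/(-105613) - 683*(-366)/407039 = 426215*(-1/105613) + 249978*(1/407039) = -426215/105613 + 249978/407039 = -147085200871/42988609907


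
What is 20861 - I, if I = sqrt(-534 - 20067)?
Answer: 20861 - 3*I*sqrt(2289) ≈ 20861.0 - 143.53*I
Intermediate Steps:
I = 3*I*sqrt(2289) (I = sqrt(-20601) = 3*I*sqrt(2289) ≈ 143.53*I)
20861 - I = 20861 - 3*I*sqrt(2289)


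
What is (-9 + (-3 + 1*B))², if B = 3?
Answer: 81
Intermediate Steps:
(-9 + (-3 + 1*B))² = (-9 + (-3 + 1*3))² = (-9 + (-3 + 3))² = (-9 + 0)² = (-9)² = 81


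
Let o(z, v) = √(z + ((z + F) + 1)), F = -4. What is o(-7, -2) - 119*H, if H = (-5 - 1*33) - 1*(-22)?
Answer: 1904 + I*√17 ≈ 1904.0 + 4.1231*I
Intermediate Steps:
H = -16 (H = (-5 - 33) + 22 = -38 + 22 = -16)
o(z, v) = √(-3 + 2*z) (o(z, v) = √(z + ((z - 4) + 1)) = √(z + ((-4 + z) + 1)) = √(z + (-3 + z)) = √(-3 + 2*z))
o(-7, -2) - 119*H = √(-3 + 2*(-7)) - 119*(-16) = √(-3 - 14) + 1904 = √(-17) + 1904 = I*√17 + 1904 = 1904 + I*√17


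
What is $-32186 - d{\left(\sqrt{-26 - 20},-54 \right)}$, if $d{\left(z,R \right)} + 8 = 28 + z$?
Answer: $-32206 - i \sqrt{46} \approx -32206.0 - 6.7823 i$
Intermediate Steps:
$d{\left(z,R \right)} = 20 + z$ ($d{\left(z,R \right)} = -8 + \left(28 + z\right) = 20 + z$)
$-32186 - d{\left(\sqrt{-26 - 20},-54 \right)} = -32186 - \left(20 + \sqrt{-26 - 20}\right) = -32186 - \left(20 + \sqrt{-46}\right) = -32186 - \left(20 + i \sqrt{46}\right) = -32206 - i \sqrt{46}$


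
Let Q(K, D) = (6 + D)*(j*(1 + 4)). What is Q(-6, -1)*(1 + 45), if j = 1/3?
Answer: 1150/3 ≈ 383.33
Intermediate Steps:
j = ⅓ (j = 1*(⅓) = ⅓ ≈ 0.33333)
Q(K, D) = 10 + 5*D/3 (Q(K, D) = (6 + D)*((1 + 4)/3) = (6 + D)*((⅓)*5) = (6 + D)*(5/3) = 10 + 5*D/3)
Q(-6, -1)*(1 + 45) = (10 + (5/3)*(-1))*(1 + 45) = (10 - 5/3)*46 = (25/3)*46 = 1150/3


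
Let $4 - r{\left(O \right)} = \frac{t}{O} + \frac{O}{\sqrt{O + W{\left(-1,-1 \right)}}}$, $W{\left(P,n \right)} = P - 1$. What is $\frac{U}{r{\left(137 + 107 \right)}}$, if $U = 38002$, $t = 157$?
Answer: $- \frac{918894288312}{1691105567} - \frac{3036257650624 \sqrt{2}}{1691105567} \approx -3082.5$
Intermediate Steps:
$W{\left(P,n \right)} = -1 + P$
$r{\left(O \right)} = 4 - \frac{157}{O} - \frac{O}{\sqrt{-2 + O}}$ ($r{\left(O \right)} = 4 - \left(\frac{157}{O} + \frac{O}{\sqrt{O - 2}}\right) = 4 - \left(\frac{157}{O} + \frac{O}{\sqrt{-2 + O}}\right) = 4 - \frac{157}{O} - \frac{O}{\sqrt{-2 + O}}$)
$\frac{U}{r{\left(137 + 107 \right)}} = \frac{38002}{4 - \frac{157}{137 + 107} - \frac{137 + 107}{\sqrt{-2 + \left(137 + 107\right)}}} = \frac{38002}{4 - \frac{157}{244} - \frac{244}{\sqrt{-2 + 244}}} = \frac{38002}{4 - \frac{157}{244} - \frac{244}{11 \sqrt{2}}} = \frac{38002}{4 - \frac{157}{244} - 244 \frac{\sqrt{2}}{22}} = \frac{38002}{4 - \frac{157}{244} - \frac{122 \sqrt{2}}{11}} = \frac{38002}{\frac{819}{244} - \frac{122 \sqrt{2}}{11}}$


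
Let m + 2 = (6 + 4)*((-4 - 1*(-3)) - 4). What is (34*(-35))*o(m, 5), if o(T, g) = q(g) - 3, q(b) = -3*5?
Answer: 21420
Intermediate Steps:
q(b) = -15
m = -52 (m = -2 + (6 + 4)*((-4 - 1*(-3)) - 4) = -2 + 10*((-4 + 3) - 4) = -2 + 10*(-1 - 4) = -2 + 10*(-5) = -2 - 50 = -52)
o(T, g) = -18 (o(T, g) = -15 - 3 = -18)
(34*(-35))*o(m, 5) = (34*(-35))*(-18) = -1190*(-18) = 21420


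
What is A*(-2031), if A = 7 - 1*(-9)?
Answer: -32496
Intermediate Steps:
A = 16 (A = 7 + 9 = 16)
A*(-2031) = 16*(-2031) = -32496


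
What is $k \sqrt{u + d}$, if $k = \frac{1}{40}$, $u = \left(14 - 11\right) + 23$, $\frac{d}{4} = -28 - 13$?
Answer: $\frac{i \sqrt{138}}{40} \approx 0.29368 i$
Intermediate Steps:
$d = -164$ ($d = 4 \left(-28 - 13\right) = 4 \left(-41\right) = -164$)
$u = 26$ ($u = 3 + 23 = 26$)
$k = \frac{1}{40} \approx 0.025$
$k \sqrt{u + d} = \frac{\sqrt{26 - 164}}{40} = \frac{\sqrt{-138}}{40} = \frac{i \sqrt{138}}{40}$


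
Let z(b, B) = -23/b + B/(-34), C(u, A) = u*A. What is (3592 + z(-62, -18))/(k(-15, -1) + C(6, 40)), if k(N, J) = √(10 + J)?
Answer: 3786917/256122 ≈ 14.786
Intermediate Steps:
C(u, A) = A*u
z(b, B) = -23/b - B/34 (z(b, B) = -23/b + B*(-1/34) = -23/b - B/34)
(3592 + z(-62, -18))/(k(-15, -1) + C(6, 40)) = (3592 + (-23/(-62) - 1/34*(-18)))/(√(10 - 1) + 40*6) = (3592 + (-23*(-1/62) + 9/17))/(√9 + 240) = (3592 + (23/62 + 9/17))/(3 + 240) = (3592 + 949/1054)/243 = (3786917/1054)*(1/243) = 3786917/256122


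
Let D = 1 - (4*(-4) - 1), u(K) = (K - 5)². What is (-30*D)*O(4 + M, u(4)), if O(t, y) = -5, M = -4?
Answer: 2700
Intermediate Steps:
u(K) = (-5 + K)²
D = 18 (D = 1 - (-16 - 1) = 1 - 1*(-17) = 1 + 17 = 18)
(-30*D)*O(4 + M, u(4)) = -30*18*(-5) = -540*(-5) = 2700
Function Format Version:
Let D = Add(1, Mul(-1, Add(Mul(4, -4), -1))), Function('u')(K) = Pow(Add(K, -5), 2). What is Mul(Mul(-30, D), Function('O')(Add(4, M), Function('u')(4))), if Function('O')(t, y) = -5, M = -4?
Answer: 2700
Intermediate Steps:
Function('u')(K) = Pow(Add(-5, K), 2)
D = 18 (D = Add(1, Mul(-1, Add(-16, -1))) = Add(1, Mul(-1, -17)) = Add(1, 17) = 18)
Mul(Mul(-30, D), Function('O')(Add(4, M), Function('u')(4))) = Mul(Mul(-30, 18), -5) = Mul(-540, -5) = 2700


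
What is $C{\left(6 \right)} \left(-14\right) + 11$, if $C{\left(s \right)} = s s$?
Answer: $-493$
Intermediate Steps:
$C{\left(s \right)} = s^{2}$
$C{\left(6 \right)} \left(-14\right) + 11 = 6^{2} \left(-14\right) + 11 = 36 \left(-14\right) + 11 = -504 + 11 = -493$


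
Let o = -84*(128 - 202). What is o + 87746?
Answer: 93962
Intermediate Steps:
o = 6216 (o = -84*(-74) = 6216)
o + 87746 = 6216 + 87746 = 93962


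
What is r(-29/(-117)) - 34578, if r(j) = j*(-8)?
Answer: -4045858/117 ≈ -34580.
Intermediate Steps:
r(j) = -8*j
r(-29/(-117)) - 34578 = -(-232)/(-117) - 34578 = -(-232)*(-1)/117 - 34578 = -8*29/117 - 34578 = -232/117 - 34578 = -4045858/117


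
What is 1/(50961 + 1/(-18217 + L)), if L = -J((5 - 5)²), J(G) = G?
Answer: 18217/928356536 ≈ 1.9623e-5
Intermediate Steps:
L = 0 (L = -(5 - 5)² = -1*0² = -1*0 = 0)
1/(50961 + 1/(-18217 + L)) = 1/(50961 + 1/(-18217 + 0)) = 1/(50961 + 1/(-18217)) = 1/(50961 - 1/18217) = 1/(928356536/18217) = 18217/928356536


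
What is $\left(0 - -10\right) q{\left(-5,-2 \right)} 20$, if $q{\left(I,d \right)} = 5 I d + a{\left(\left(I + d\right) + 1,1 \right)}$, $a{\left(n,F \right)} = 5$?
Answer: $11000$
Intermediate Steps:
$q{\left(I,d \right)} = 5 + 5 I d$ ($q{\left(I,d \right)} = 5 I d + 5 = 5 + 5 I d$)
$\left(0 - -10\right) q{\left(-5,-2 \right)} 20 = \left(0 - -10\right) \left(5 + 5 \left(-5\right) \left(-2\right)\right) 20 = \left(0 + 10\right) \left(5 + 50\right) 20 = 10 \cdot 55 \cdot 20 = 550 \cdot 20 = 11000$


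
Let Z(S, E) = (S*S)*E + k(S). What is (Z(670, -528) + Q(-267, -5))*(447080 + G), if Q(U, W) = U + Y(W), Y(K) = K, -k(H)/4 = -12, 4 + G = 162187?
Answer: -144407165324512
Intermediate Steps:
G = 162183 (G = -4 + 162187 = 162183)
k(H) = 48 (k(H) = -4*(-12) = 48)
Q(U, W) = U + W
Z(S, E) = 48 + E*S² (Z(S, E) = (S*S)*E + 48 = S²*E + 48 = E*S² + 48 = 48 + E*S²)
(Z(670, -528) + Q(-267, -5))*(447080 + G) = ((48 - 528*670²) + (-267 - 5))*(447080 + 162183) = ((48 - 528*448900) - 272)*609263 = ((48 - 237019200) - 272)*609263 = (-237019152 - 272)*609263 = -237019424*609263 = -144407165324512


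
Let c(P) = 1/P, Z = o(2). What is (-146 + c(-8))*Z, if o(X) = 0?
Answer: 0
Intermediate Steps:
Z = 0
(-146 + c(-8))*Z = (-146 + 1/(-8))*0 = (-146 - ⅛)*0 = -1169/8*0 = 0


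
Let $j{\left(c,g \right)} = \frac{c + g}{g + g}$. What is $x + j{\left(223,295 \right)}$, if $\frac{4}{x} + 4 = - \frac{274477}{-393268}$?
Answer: $- \frac{25544027}{76617105} \approx -0.3334$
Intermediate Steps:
$j{\left(c,g \right)} = \frac{c + g}{2 g}$
$x = - \frac{1573072}{1298595}$ ($x = \frac{4}{-4 - \frac{274477}{-393268}} = \frac{4}{-4 - - \frac{274477}{393268}} = \frac{4}{-4 + \frac{274477}{393268}} = \frac{4}{- \frac{1298595}{393268}} = 4 \left(- \frac{393268}{1298595}\right) = - \frac{1573072}{1298595} \approx -1.2114$)
$x + j{\left(223,295 \right)} = - \frac{1573072}{1298595} + \frac{223 + 295}{2 \cdot 295} = - \frac{1573072}{1298595} + \frac{1}{2} \cdot \frac{1}{295} \cdot 518 = - \frac{1573072}{1298595} + \frac{259}{295} = - \frac{25544027}{76617105}$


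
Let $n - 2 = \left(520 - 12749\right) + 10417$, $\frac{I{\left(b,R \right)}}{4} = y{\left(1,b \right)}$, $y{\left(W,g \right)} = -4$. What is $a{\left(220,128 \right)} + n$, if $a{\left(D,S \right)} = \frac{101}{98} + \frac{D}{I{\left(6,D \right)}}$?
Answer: $- \frac{357253}{196} \approx -1822.7$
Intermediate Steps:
$I{\left(b,R \right)} = -16$ ($I{\left(b,R \right)} = 4 \left(-4\right) = -16$)
$n = -1810$ ($n = 2 + \left(\left(520 - 12749\right) + 10417\right) = 2 + \left(-12229 + 10417\right) = 2 - 1812 = -1810$)
$a{\left(D,S \right)} = \frac{101}{98} - \frac{D}{16}$ ($a{\left(D,S \right)} = \frac{101}{98} + \frac{D}{-16} = 101 \cdot \frac{1}{98} + D \left(- \frac{1}{16}\right) = \frac{101}{98} - \frac{D}{16}$)
$a{\left(220,128 \right)} + n = \left(\frac{101}{98} - \frac{55}{4}\right) - 1810 = - \frac{2493}{196} - 1810 = - \frac{357253}{196}$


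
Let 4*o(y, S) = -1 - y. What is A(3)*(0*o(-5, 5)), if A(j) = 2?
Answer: 0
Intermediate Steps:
o(y, S) = -¼ - y/4 (o(y, S) = (-1 - y)/4 = -¼ - y/4)
A(3)*(0*o(-5, 5)) = 2*(0*(-¼ - ¼*(-5))) = 2*(0*(-¼ + 5/4)) = 2*(0*1) = 2*0 = 0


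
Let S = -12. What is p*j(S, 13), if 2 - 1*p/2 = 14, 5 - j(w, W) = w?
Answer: -408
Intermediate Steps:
j(w, W) = 5 - w
p = -24 (p = 4 - 2*14 = 4 - 28 = -24)
p*j(S, 13) = -24*(5 - 1*(-12)) = -24*(5 + 12) = -24*17 = -408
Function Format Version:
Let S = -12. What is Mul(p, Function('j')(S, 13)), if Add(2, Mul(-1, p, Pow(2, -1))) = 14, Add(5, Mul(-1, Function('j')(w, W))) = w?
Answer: -408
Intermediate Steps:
Function('j')(w, W) = Add(5, Mul(-1, w))
p = -24 (p = Add(4, Mul(-2, 14)) = Add(4, -28) = -24)
Mul(p, Function('j')(S, 13)) = Mul(-24, Add(5, Mul(-1, -12))) = Mul(-24, Add(5, 12)) = Mul(-24, 17) = -408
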